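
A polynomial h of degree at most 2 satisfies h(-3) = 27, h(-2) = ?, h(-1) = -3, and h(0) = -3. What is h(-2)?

7

The 3 known points determine the degree-2 polynomial uniquely.
Write h(t) = at^2 + bt + c. Substituting each data point gives a linear system:
  9a - 3b + c = 27
  a - b + c = -3
  c = -3
Solving the system yields a = 5, b = 5, c = -3.
So h(t) = 5t² + 5t - 3.
Then h(-2) = 7.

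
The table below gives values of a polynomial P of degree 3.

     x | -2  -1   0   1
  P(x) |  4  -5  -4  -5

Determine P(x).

P(x) = -2x^3 - x^2 + 2x - 4

Write P(x) = ax^3 + bx^2 + cx + d. Substituting each data point gives a linear system:
  -8a + 4b - 2c + d = 4
  -a + b - c + d = -5
  d = -4
  a + b + c + d = -5
Solving the system yields a = -2, b = -1, c = 2, d = -4.
So P(x) = -2x^3 - x^2 + 2x - 4.
Check: P(-2) = 4. ✓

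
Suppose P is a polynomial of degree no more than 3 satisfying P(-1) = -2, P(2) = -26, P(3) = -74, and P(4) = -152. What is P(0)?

Write P(u) = au^3 + bu^2 + cu + d. Substituting each data point gives a linear system:
  -a + b - c + d = -2
  8a + 4b + 2c + d = -26
  27a + 9b + 3c + d = -74
  64a + 16b + 4c + d = -152
Solving the system yields a = -1, b = -6, c = 1, d = 4.
So P(u) = -u³ - 6u² + u + 4.
Then P(0) = 4.

4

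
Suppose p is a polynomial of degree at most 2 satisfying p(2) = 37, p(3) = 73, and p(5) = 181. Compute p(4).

Using the Lagrange interpolation formula with nodes 2, 3, 5:
  L_0(x) = (x - 3)(x - 5) / 3
  L_1(x) = (x - 2)(x - 5) / -2
  L_2(x) = (x - 2)(x - 3) / 6
Then p(x) = 37·L_0(x) + 73·L_1(x) + 181·L_2(x).
Expanding and collecting terms gives p(x) = 6x² + 6x + 1.
Evaluating at x = 4: p(4) = 121.

121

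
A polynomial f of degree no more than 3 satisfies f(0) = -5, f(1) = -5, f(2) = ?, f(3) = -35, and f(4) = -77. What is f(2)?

The 4 known points determine the degree-3 polynomial uniquely.
Write f(n) = an^3 + bn^2 + cn + d. Substituting each data point gives a linear system:
  d = -5
  a + b + c + d = -5
  27a + 9b + 3c + d = -35
  64a + 16b + 4c + d = -77
Solving the system yields a = -1, b = -1, c = 2, d = -5.
So f(n) = -n^3 - n^2 + 2n - 5.
Then f(2) = -13.

-13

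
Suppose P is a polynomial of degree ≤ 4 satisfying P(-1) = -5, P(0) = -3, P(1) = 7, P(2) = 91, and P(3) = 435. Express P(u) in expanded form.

Using the Lagrange interpolation formula with nodes -1, 0, 1, 2, 3:
  L_0(u) = u(u - 1)(u - 2)(u - 3) / 24
  L_1(u) = (u + 1)(u - 1)(u - 2)(u - 3) / -6
  L_2(u) = (u + 1)u(u - 2)(u - 3) / 4
  L_3(u) = (u + 1)u(u - 1)(u - 3) / -6
  L_4(u) = (u + 1)u(u - 1)(u - 2) / 24
Then P(u) = -5·L_0(u) - 3·L_1(u) + 7·L_2(u) + 91·L_3(u) + 435·L_4(u).
Expanding and collecting terms gives P(u) = 5u^4 + u^3 - u^2 + 5u - 3.
Check: P(-1) = -5. ✓

P(u) = 5u^4 + u^3 - u^2 + 5u - 3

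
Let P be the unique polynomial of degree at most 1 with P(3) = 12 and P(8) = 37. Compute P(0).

Write P(x) = ax + b. Substituting each data point gives a linear system:
  3a + b = 12
  8a + b = 37
Solving the system yields a = 5, b = -3.
So P(x) = 5x - 3.
Then P(0) = -3.

-3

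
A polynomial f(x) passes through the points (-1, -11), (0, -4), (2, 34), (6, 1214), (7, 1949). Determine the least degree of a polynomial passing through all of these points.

Divided differences on the nodes -1, 0, 2, 6, 7:
  order 0: -11  -4  34  1214  1949
  order 1: 7  19  295  735
  order 2: 4  46  88
  order 3: 6  6
  order 4: 0
The order-3 divided differences are all 6 (nonzero) and every higher order vanishes, so the data lies on a polynomial of degree exactly 3.

3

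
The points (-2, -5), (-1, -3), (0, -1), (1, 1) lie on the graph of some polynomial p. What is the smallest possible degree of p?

Forward differences of the values at t = -2, -1, 0, 1:
  p  : -5  -3  -1  1
  Δ  : 2  2  2
  Δ^2: 0  0
  Δ^3: 0
The first differences are constant (2) and nonzero, while all higher differences vanish, so the minimal degree is 1.

1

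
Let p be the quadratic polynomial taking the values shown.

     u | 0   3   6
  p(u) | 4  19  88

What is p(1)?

Using the Lagrange interpolation formula with nodes 0, 3, 6:
  L_0(u) = (u - 3)(u - 6) / 18
  L_1(u) = u(u - 6) / -9
  L_2(u) = u(u - 3) / 18
Then p(u) = 4·L_0(u) + 19·L_1(u) + 88·L_2(u).
Expanding and collecting terms gives p(u) = 3u^2 - 4u + 4.
Evaluating at u = 1: p(1) = 3.

3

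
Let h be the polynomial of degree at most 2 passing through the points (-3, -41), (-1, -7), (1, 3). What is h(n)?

h(n) = -3n^2 + 5n + 1

Using the Lagrange interpolation formula with nodes -3, -1, 1:
  L_0(n) = (n + 1)(n - 1) / 8
  L_1(n) = (n + 3)(n - 1) / -4
  L_2(n) = (n + 3)(n + 1) / 8
Then h(n) = -41·L_0(n) - 7·L_1(n) + 3·L_2(n).
Expanding and collecting terms gives h(n) = -3n² + 5n + 1.
Check: h(-3) = -41. ✓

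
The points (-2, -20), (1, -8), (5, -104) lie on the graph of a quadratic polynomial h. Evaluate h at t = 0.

-4

Write h(t) = at^2 + bt + c. Substituting each data point gives a linear system:
  4a - 2b + c = -20
  a + b + c = -8
  25a + 5b + c = -104
Solving the system yields a = -4, b = 0, c = -4.
So h(t) = -4t^2 - 4.
Then h(0) = -4.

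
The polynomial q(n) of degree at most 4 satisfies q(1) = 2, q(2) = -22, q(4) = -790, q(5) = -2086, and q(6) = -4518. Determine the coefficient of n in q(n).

Write q(n) = an^4 + bn^3 + cn^2 + dn + e. Substituting each data point gives a linear system:
  a + b + c + d + e = 2
  16a + 8b + 4c + 2d + e = -22
  256a + 64b + 16c + 4d + e = -790
  625a + 125b + 25c + 5d + e = -2086
  1296a + 216b + 36c + 6d + e = -4518
Solving the system yields a = -4, b = 2, c = 6, d = 4, e = -6.
So q(n) = -4n^4 + 2n^3 + 6n^2 + 4n - 6.
The coefficient of n is 4.

4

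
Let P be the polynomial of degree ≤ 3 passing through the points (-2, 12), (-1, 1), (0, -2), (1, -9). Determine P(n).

P(n) = -2n^3 - 2n^2 - 3n - 2

Using the Lagrange interpolation formula with nodes -2, -1, 0, 1:
  L_0(n) = (n + 1)n(n - 1) / -6
  L_1(n) = (n + 2)n(n - 1) / 2
  L_2(n) = (n + 2)(n + 1)(n - 1) / -2
  L_3(n) = (n + 2)(n + 1)n / 6
Then P(n) = 12·L_0(n) + 1·L_1(n) - 2·L_2(n) - 9·L_3(n).
Expanding and collecting terms gives P(n) = -2n³ - 2n² - 3n - 2.
Check: P(1) = -9. ✓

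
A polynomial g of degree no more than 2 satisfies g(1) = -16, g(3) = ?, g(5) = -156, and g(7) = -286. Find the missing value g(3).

-66

On equispaced nodes a degree-2 polynomial has vanishing third forward difference, so
  - g(1) + 3·g(3) - 3·g(5) + g(7) = 0.
Substituting the known values and solving for g(3):
  3·g(3) = -198
  g(3) = -66.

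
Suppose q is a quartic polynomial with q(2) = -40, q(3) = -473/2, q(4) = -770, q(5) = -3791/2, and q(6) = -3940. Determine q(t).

q(t) = -3t^4 - (1/2)t^3 + t^2 + 3t + 2

Write q(t) = at^4 + bt^3 + ct^2 + dt + e. Substituting each data point gives a linear system:
  16a + 8b + 4c + 2d + e = -40
  81a + 27b + 9c + 3d + e = -473/2
  256a + 64b + 16c + 4d + e = -770
  625a + 125b + 25c + 5d + e = -3791/2
  1296a + 216b + 36c + 6d + e = -3940
Solving the system yields a = -3, b = -1/2, c = 1, d = 3, e = 2.
So q(t) = -3t^4 - (1/2)t^3 + t^2 + 3t + 2.
Check: q(3) = -473/2. ✓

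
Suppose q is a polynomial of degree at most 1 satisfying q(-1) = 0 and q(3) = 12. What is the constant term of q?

Write q(s) = as + b. Substituting each data point gives a linear system:
  -a + b = 0
  3a + b = 12
Solving the system yields a = 3, b = 3.
So q(s) = 3s + 3.
The constant term is 3.

3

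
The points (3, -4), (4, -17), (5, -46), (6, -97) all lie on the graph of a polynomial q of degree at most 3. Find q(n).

q(n) = -n^3 + 4n^2 - 4n - 1

Write q(n) = an^3 + bn^2 + cn + d. Substituting each data point gives a linear system:
  27a + 9b + 3c + d = -4
  64a + 16b + 4c + d = -17
  125a + 25b + 5c + d = -46
  216a + 36b + 6c + d = -97
Solving the system yields a = -1, b = 4, c = -4, d = -1.
So q(n) = -n^3 + 4n^2 - 4n - 1.
Check: q(3) = -4. ✓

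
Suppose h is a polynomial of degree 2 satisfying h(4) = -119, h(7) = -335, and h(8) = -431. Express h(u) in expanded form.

Write h(u) = au^2 + bu + c. Substituting each data point gives a linear system:
  16a + 4b + c = -119
  49a + 7b + c = -335
  64a + 8b + c = -431
Solving the system yields a = -6, b = -6, c = 1.
So h(u) = -6u^2 - 6u + 1.
Check: h(4) = -119. ✓

h(u) = -6u^2 - 6u + 1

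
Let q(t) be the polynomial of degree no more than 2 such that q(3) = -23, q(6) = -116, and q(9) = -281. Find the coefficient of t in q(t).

5

Write q(t) = at^2 + bt + c. Substituting each data point gives a linear system:
  9a + 3b + c = -23
  36a + 6b + c = -116
  81a + 9b + c = -281
Solving the system yields a = -4, b = 5, c = -2.
So q(t) = -4t² + 5t - 2.
The coefficient of t is 5.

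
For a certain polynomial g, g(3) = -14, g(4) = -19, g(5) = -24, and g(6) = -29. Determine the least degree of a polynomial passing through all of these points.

Forward differences of the values at n = 3, 4, 5, 6:
  g  : -14  -19  -24  -29
  Δ  : -5  -5  -5
  Δ^2: 0  0
  Δ^3: 0
The first differences are constant (-5) and nonzero, while all higher differences vanish, so the minimal degree is 1.

1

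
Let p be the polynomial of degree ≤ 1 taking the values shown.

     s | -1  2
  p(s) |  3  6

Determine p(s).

p(s) = s + 4

Write p(s) = as + b. Substituting each data point gives a linear system:
  -a + b = 3
  2a + b = 6
Solving the system yields a = 1, b = 4.
So p(s) = s + 4.
Check: p(2) = 6. ✓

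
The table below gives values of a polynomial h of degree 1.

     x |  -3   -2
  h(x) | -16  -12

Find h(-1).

-8

Write h(x) = ax + b. Substituting each data point gives a linear system:
  -3a + b = -16
  -2a + b = -12
Solving the system yields a = 4, b = -4.
So h(x) = 4x - 4.
Then h(-1) = -8.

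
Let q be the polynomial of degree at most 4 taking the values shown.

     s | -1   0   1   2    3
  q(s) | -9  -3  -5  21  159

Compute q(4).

541

Using the Lagrange interpolation formula with nodes -1, 0, 1, 2, 3:
  L_0(s) = s(s - 1)(s - 2)(s - 3) / 24
  L_1(s) = (s + 1)(s - 1)(s - 2)(s - 3) / -6
  L_2(s) = (s + 1)s(s - 2)(s - 3) / 4
  L_3(s) = (s + 1)s(s - 1)(s - 3) / -6
  L_4(s) = (s + 1)s(s - 1)(s - 2) / 24
Then q(s) = -9·L_0(s) - 3·L_1(s) - 5·L_2(s) + 21·L_3(s) + 159·L_4(s).
Expanding and collecting terms gives q(s) = 2s^4 + 2s^3 - 6s^2 - 3.
Evaluating at s = 4: q(4) = 541.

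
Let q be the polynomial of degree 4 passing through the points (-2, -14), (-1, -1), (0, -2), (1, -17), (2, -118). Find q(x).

Using the Lagrange interpolation formula with nodes -2, -1, 0, 1, 2:
  L_0(x) = (x + 1)x(x - 1)(x - 2) / 24
  L_1(x) = (x + 2)x(x - 1)(x - 2) / -6
  L_2(x) = (x + 2)(x + 1)(x - 1)(x - 2) / 4
  L_3(x) = (x + 2)(x + 1)x(x - 2) / -6
  L_4(x) = (x + 2)(x + 1)x(x - 1) / 24
Then q(x) = -14·L_0(x) - 1·L_1(x) - 2·L_2(x) - 17·L_3(x) - 118·L_4(x).
Expanding and collecting terms gives q(x) = -3x^4 - 6x^3 - 4x^2 - 2x - 2.
Check: q(-2) = -14. ✓

q(x) = -3x^4 - 6x^3 - 4x^2 - 2x - 2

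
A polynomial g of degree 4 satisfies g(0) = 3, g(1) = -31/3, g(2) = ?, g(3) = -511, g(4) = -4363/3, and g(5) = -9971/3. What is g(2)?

-365/3

The 5 known points determine the degree-4 polynomial uniquely.
Write g(t) = at^4 + bt^3 + ct^2 + dt + e. Substituting each data point gives a linear system:
  e = 3
  a + b + c + d + e = -31/3
  81a + 27b + 9c + 3d + e = -511
  256a + 64b + 16c + 4d + e = -4363/3
  625a + 125b + 25c + 5d + e = -9971/3
Solving the system yields a = -4, b = -6, c = -3, d = -1/3, e = 3.
So g(t) = -4t⁴ - 6t³ - 3t² - (1/3)t + 3.
Then g(2) = -365/3.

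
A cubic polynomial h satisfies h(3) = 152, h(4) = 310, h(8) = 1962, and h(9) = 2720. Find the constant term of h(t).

Write h(t) = at^3 + bt^2 + ct + d. Substituting each data point gives a linear system:
  27a + 9b + 3c + d = 152
  64a + 16b + 4c + d = 310
  512a + 64b + 8c + d = 1962
  729a + 81b + 9c + d = 2720
Solving the system yields a = 3, b = 6, c = 5, d = 2.
So h(t) = 3t^3 + 6t^2 + 5t + 2.
The constant term is 2.

2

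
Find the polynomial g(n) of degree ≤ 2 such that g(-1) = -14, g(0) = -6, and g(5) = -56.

g(n) = -3n^2 + 5n - 6

Write g(n) = an^2 + bn + c. Substituting each data point gives a linear system:
  a - b + c = -14
  c = -6
  25a + 5b + c = -56
Solving the system yields a = -3, b = 5, c = -6.
So g(n) = -3n² + 5n - 6.
Check: g(5) = -56. ✓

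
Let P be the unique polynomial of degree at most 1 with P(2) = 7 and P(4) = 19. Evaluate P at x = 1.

1

Using the Lagrange interpolation formula with nodes 2, 4:
  L_0(x) = (x - 4) / -2
  L_1(x) = (x - 2) / 2
Then P(x) = 7·L_0(x) + 19·L_1(x).
Expanding and collecting terms gives P(x) = 6x - 5.
Evaluating at x = 1: P(1) = 1.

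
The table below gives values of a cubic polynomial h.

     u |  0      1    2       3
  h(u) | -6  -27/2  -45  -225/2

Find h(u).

h(u) = -2u^3 - 6u^2 + (1/2)u - 6

Using the Lagrange interpolation formula with nodes 0, 1, 2, 3:
  L_0(u) = (u - 1)(u - 2)(u - 3) / -6
  L_1(u) = u(u - 2)(u - 3) / 2
  L_2(u) = u(u - 1)(u - 3) / -2
  L_3(u) = u(u - 1)(u - 2) / 6
Then h(u) = -6·L_0(u) - 27/2·L_1(u) - 45·L_2(u) - 225/2·L_3(u).
Expanding and collecting terms gives h(u) = -2u^3 - 6u^2 + (1/2)u - 6.
Check: h(2) = -45. ✓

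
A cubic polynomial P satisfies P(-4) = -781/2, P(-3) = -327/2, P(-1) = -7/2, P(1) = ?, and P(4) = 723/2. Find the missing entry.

The 4 known points determine the degree-3 polynomial uniquely.
Write P(n) = an^3 + bn^2 + cn + d. Substituting each data point gives a linear system:
  -64a + 16b - 4c + d = -781/2
  -27a + 9b - 3c + d = -327/2
  -a + b - c + d = -7/2
  64a + 16b + 4c + d = 723/2
Solving the system yields a = 6, b = -1, c = -2, d = 3/2.
So P(n) = 6n^3 - n^2 - 2n + 3/2.
Then P(1) = 9/2.

9/2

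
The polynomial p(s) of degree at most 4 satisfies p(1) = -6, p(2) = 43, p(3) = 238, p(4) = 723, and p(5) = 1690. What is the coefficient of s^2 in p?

-1

Write p(s) = as^4 + bs^3 + cs^2 + ds + e. Substituting each data point gives a linear system:
  a + b + c + d + e = -6
  16a + 8b + 4c + 2d + e = 43
  81a + 27b + 9c + 3d + e = 238
  256a + 64b + 16c + 4d + e = 723
  625a + 125b + 25c + 5d + e = 1690
Solving the system yields a = 2, b = 4, c = -1, d = -6, e = -5.
So p(s) = 2s^4 + 4s^3 - s^2 - 6s - 5.
The coefficient of s^2 is -1.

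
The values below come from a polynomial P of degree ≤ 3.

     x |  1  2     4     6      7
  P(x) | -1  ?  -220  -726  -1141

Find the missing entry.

-26

The 4 known points determine the degree-3 polynomial uniquely.
Write P(x) = ax^3 + bx^2 + cx + d. Substituting each data point gives a linear system:
  a + b + c + d = -1
  64a + 16b + 4c + d = -220
  216a + 36b + 6c + d = -726
  343a + 49b + 7c + d = -1141
Solving the system yields a = -3, b = -3, c = 5, d = 0.
So P(x) = -3x^3 - 3x^2 + 5x.
Then P(2) = -26.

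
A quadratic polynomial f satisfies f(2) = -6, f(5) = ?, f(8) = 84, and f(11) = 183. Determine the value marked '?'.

On equispaced nodes a degree-2 polynomial has vanishing third forward difference, so
  - f(2) + 3·f(5) - 3·f(8) + f(11) = 0.
Substituting the known values and solving for f(5):
  3·f(5) = 63
  f(5) = 21.

21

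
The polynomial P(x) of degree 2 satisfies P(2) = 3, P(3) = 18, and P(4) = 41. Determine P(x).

P(x) = 4x^2 - 5x - 3

Using the Lagrange interpolation formula with nodes 2, 3, 4:
  L_0(x) = (x - 3)(x - 4) / 2
  L_1(x) = (x - 2)(x - 4) / -1
  L_2(x) = (x - 2)(x - 3) / 2
Then P(x) = 3·L_0(x) + 18·L_1(x) + 41·L_2(x).
Expanding and collecting terms gives P(x) = 4x^2 - 5x - 3.
Check: P(2) = 3. ✓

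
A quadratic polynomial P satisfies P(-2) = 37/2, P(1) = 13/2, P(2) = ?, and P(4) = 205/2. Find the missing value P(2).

53/2

The 3 known points determine the degree-2 polynomial uniquely.
Write P(u) = au^2 + bu + c. Substituting each data point gives a linear system:
  4a - 2b + c = 37/2
  a + b + c = 13/2
  16a + 4b + c = 205/2
Solving the system yields a = 6, b = 2, c = -3/2.
So P(u) = 6u^2 + 2u - 3/2.
Then P(2) = 53/2.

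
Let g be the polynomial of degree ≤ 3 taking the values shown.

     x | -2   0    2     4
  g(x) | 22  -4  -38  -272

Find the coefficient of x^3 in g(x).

Write g(x) = ax^3 + bx^2 + cx + d. Substituting each data point gives a linear system:
  -8a + 4b - 2c + d = 22
  d = -4
  8a + 4b + 2c + d = -38
  64a + 16b + 4c + d = -272
Solving the system yields a = -4, b = -1, c = 1, d = -4.
So g(x) = -4x^3 - x^2 + x - 4.
The leading coefficient is -4.

-4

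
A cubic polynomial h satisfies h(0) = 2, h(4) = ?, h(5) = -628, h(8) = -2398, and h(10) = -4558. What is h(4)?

-334

The 4 known points determine the degree-3 polynomial uniquely.
Write h(x) = ax^3 + bx^2 + cx + d. Substituting each data point gives a linear system:
  d = 2
  125a + 25b + 5c + d = -628
  512a + 64b + 8c + d = -2398
  1000a + 100b + 10c + d = -4558
Solving the system yields a = -4, b = -6, c = 4, d = 2.
So h(x) = -4x³ - 6x² + 4x + 2.
Then h(4) = -334.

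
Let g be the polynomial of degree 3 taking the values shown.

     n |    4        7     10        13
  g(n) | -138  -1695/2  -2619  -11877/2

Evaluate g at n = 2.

Write g(n) = an^3 + bn^2 + cn + d. Substituting each data point gives a linear system:
  64a + 16b + 4c + d = -138
  343a + 49b + 7c + d = -1695/2
  1000a + 100b + 10c + d = -2619
  2197a + 169b + 13c + d = -11877/2
Solving the system yields a = -3, b = 4, c = -3/2, d = -4.
So g(n) = -3n³ + 4n² - (3/2)n - 4.
Then g(2) = -15.

-15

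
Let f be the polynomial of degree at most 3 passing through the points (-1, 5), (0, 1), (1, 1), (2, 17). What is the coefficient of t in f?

-4

Write f(t) = at^3 + bt^2 + ct + d. Substituting each data point gives a linear system:
  -a + b - c + d = 5
  d = 1
  a + b + c + d = 1
  8a + 4b + 2c + d = 17
Solving the system yields a = 2, b = 2, c = -4, d = 1.
So f(t) = 2t^3 + 2t^2 - 4t + 1.
The coefficient of t is -4.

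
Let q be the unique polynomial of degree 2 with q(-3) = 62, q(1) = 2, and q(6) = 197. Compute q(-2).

29

Using the Lagrange interpolation formula with nodes -3, 1, 6:
  L_0(u) = (u - 1)(u - 6) / 36
  L_1(u) = (u + 3)(u - 6) / -20
  L_2(u) = (u + 3)(u - 1) / 45
Then q(u) = 62·L_0(u) + 2·L_1(u) + 197·L_2(u).
Expanding and collecting terms gives q(u) = 6u^2 - 3u - 1.
Evaluating at u = -2: q(-2) = 29.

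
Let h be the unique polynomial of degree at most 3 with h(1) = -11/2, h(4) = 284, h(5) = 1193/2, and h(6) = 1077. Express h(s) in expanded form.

h(s) = 6s^3 - 6s^2 + (1/2)s - 6

Using the Lagrange interpolation formula with nodes 1, 4, 5, 6:
  L_0(s) = (s - 4)(s - 5)(s - 6) / -60
  L_1(s) = (s - 1)(s - 5)(s - 6) / 6
  L_2(s) = (s - 1)(s - 4)(s - 6) / -4
  L_3(s) = (s - 1)(s - 4)(s - 5) / 10
Then h(s) = -11/2·L_0(s) + 284·L_1(s) + 1193/2·L_2(s) + 1077·L_3(s).
Expanding and collecting terms gives h(s) = 6s^3 - 6s^2 + (1/2)s - 6.
Check: h(1) = -11/2. ✓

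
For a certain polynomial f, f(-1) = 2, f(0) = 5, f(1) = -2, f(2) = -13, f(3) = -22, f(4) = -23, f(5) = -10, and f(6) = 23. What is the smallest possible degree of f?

Forward differences of the values at s = -1, 0, 1, 2, 3, 4, 5, 6:
  f  : 2  5  -2  -13  -22  -23  -10  23
  Δ  : 3  -7  -11  -9  -1  13  33
  Δ^2: -10  -4  2  8  14  20
  Δ^3: 6  6  6  6  6
  Δ^4: 0  0  0  0
  Δ^5: 0  0  0
  Δ^6: 0  0
  Δ^7: 0
The third differences are constant (6) and nonzero, while all higher differences vanish, so the minimal degree is 3.

3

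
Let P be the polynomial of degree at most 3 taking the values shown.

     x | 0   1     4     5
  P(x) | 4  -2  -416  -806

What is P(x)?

P(x) = -6x^3 - 3x^2 + 3x + 4

Write P(x) = ax^3 + bx^2 + cx + d. Substituting each data point gives a linear system:
  d = 4
  a + b + c + d = -2
  64a + 16b + 4c + d = -416
  125a + 25b + 5c + d = -806
Solving the system yields a = -6, b = -3, c = 3, d = 4.
So P(x) = -6x³ - 3x² + 3x + 4.
Check: P(0) = 4. ✓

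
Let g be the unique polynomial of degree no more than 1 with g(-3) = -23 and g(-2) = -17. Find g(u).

Using the Lagrange interpolation formula with nodes -3, -2:
  L_0(u) = (u + 2) / -1
  L_1(u) = (u + 3) / 1
Then g(u) = -23·L_0(u) - 17·L_1(u).
Expanding and collecting terms gives g(u) = 6u - 5.
Check: g(-2) = -17. ✓

g(u) = 6u - 5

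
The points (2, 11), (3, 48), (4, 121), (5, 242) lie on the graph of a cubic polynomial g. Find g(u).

g(u) = 2u^3 - u - 3

Write g(u) = au^3 + bu^2 + cu + d. Substituting each data point gives a linear system:
  8a + 4b + 2c + d = 11
  27a + 9b + 3c + d = 48
  64a + 16b + 4c + d = 121
  125a + 25b + 5c + d = 242
Solving the system yields a = 2, b = 0, c = -1, d = -3.
So g(u) = 2u³ - u - 3.
Check: g(5) = 242. ✓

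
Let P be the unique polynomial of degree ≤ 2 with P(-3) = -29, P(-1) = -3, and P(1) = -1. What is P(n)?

Write P(n) = an^2 + bn + c. Substituting each data point gives a linear system:
  9a - 3b + c = -29
  a - b + c = -3
  a + b + c = -1
Solving the system yields a = -3, b = 1, c = 1.
So P(n) = -3n² + n + 1.
Check: P(-1) = -3. ✓

P(n) = -3n^2 + n + 1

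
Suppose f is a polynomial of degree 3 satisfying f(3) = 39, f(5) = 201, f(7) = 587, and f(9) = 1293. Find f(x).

Using the Lagrange interpolation formula with nodes 3, 5, 7, 9:
  L_0(x) = (x - 5)(x - 7)(x - 9) / -48
  L_1(x) = (x - 3)(x - 7)(x - 9) / 16
  L_2(x) = (x - 3)(x - 5)(x - 9) / -16
  L_3(x) = (x - 3)(x - 5)(x - 7) / 48
Then f(x) = 39·L_0(x) + 201·L_1(x) + 587·L_2(x) + 1293·L_3(x).
Expanding and collecting terms gives f(x) = 2x³ - 2x² - x + 6.
Check: f(9) = 1293. ✓

f(x) = 2x^3 - 2x^2 - x + 6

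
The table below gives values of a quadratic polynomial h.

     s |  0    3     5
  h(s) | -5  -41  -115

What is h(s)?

h(s) = -5s^2 + 3s - 5

Write h(s) = as^2 + bs + c. Substituting each data point gives a linear system:
  c = -5
  9a + 3b + c = -41
  25a + 5b + c = -115
Solving the system yields a = -5, b = 3, c = -5.
So h(s) = -5s^2 + 3s - 5.
Check: h(3) = -41. ✓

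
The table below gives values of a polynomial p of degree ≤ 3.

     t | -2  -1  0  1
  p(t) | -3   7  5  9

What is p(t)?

Using the Lagrange interpolation formula with nodes -2, -1, 0, 1:
  L_0(t) = (t + 1)t(t - 1) / -6
  L_1(t) = (t + 2)t(t - 1) / 2
  L_2(t) = (t + 2)(t + 1)(t - 1) / -2
  L_3(t) = (t + 2)(t + 1)t / 6
Then p(t) = -3·L_0(t) + 7·L_1(t) + 5·L_2(t) + 9·L_3(t).
Expanding and collecting terms gives p(t) = 3t^3 + 3t^2 - 2t + 5.
Check: p(1) = 9. ✓

p(t) = 3t^3 + 3t^2 - 2t + 5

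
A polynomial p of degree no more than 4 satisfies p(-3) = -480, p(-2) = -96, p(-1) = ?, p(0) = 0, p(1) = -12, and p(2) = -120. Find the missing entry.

-6

On equispaced nodes a degree-4 polynomial has vanishing fifth forward difference, so
  - p(-3) + 5·p(-2) - 10·p(-1) + 10·p(0) - 5·p(1) + p(2) = 0.
Substituting the known values and solving for p(-1):
  -10·p(-1) = 60
  p(-1) = -6.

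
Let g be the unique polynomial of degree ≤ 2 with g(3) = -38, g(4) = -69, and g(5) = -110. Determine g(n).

Write g(n) = an^2 + bn + c. Substituting each data point gives a linear system:
  9a + 3b + c = -38
  16a + 4b + c = -69
  25a + 5b + c = -110
Solving the system yields a = -5, b = 4, c = -5.
So g(n) = -5n^2 + 4n - 5.
Check: g(5) = -110. ✓

g(n) = -5n^2 + 4n - 5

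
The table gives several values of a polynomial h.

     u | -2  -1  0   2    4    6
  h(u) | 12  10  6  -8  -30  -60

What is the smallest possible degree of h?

2

Divided differences on the nodes -2, -1, 0, 2, 4, 6:
  order 0: 12  10  6  -8  -30  -60
  order 1: -2  -4  -7  -11  -15
  order 2: -1  -1  -1  -1
  order 3: 0  0  0
  order 4: 0  0
  order 5: 0
The order-2 divided differences are all -1 (nonzero) and every higher order vanishes, so the data lies on a polynomial of degree exactly 2.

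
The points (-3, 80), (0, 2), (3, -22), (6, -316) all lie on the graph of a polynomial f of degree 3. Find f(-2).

28

Using the Lagrange interpolation formula with nodes -3, 0, 3, 6:
  L_0(n) = n(n - 3)(n - 6) / -162
  L_1(n) = (n + 3)(n - 3)(n - 6) / 54
  L_2(n) = (n + 3)n(n - 6) / -54
  L_3(n) = (n + 3)n(n - 3) / 162
Then f(n) = 80·L_0(n) + 2·L_1(n) - 22·L_2(n) - 316·L_3(n).
Expanding and collecting terms gives f(n) = -2n^3 + 3n^2 + n + 2.
Evaluating at n = -2: f(-2) = 28.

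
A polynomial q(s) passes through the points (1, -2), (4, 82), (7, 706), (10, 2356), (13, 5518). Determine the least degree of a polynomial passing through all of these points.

Forward differences of the values at s = 1, 4, 7, 10, 13:
  q  : -2  82  706  2356  5518
  Δ  : 84  624  1650  3162
  Δ^2: 540  1026  1512
  Δ^3: 486  486
  Δ^4: 0
The third differences are constant (486) and nonzero, while all higher differences vanish, so the minimal degree is 3.

3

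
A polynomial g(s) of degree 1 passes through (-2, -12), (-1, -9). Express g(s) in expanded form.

Write g(s) = as + b. Substituting each data point gives a linear system:
  -2a + b = -12
  -a + b = -9
Solving the system yields a = 3, b = -6.
So g(s) = 3s - 6.
Check: g(-2) = -12. ✓

g(s) = 3s - 6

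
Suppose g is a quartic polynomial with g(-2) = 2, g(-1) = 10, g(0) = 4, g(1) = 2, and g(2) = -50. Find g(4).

Using the Lagrange interpolation formula with nodes -2, -1, 0, 1, 2:
  L_0(n) = (n + 1)n(n - 1)(n - 2) / 24
  L_1(n) = (n + 2)n(n - 1)(n - 2) / -6
  L_2(n) = (n + 2)(n + 1)(n - 1)(n - 2) / 4
  L_3(n) = (n + 2)(n + 1)n(n - 2) / -6
  L_4(n) = (n + 2)(n + 1)n(n - 1) / 24
Then g(n) = 2·L_0(n) + 10·L_1(n) + 4·L_2(n) + 2·L_3(n) - 50·L_4(n).
Expanding and collecting terms gives g(n) = -3n^4 - 3n^3 + 5n^2 - n + 4.
Evaluating at n = 4: g(4) = -880.

-880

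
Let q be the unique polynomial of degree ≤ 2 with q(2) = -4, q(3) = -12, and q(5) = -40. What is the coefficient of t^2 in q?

-2

Write q(t) = at^2 + bt + c. Substituting each data point gives a linear system:
  4a + 2b + c = -4
  9a + 3b + c = -12
  25a + 5b + c = -40
Solving the system yields a = -2, b = 2, c = 0.
So q(t) = -2t^2 + 2t.
The leading coefficient is -2.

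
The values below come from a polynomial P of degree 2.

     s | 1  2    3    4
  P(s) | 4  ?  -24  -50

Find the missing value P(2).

-6

The 3 known points determine the degree-2 polynomial uniquely.
Write P(s) = as^2 + bs + c. Substituting each data point gives a linear system:
  a + b + c = 4
  9a + 3b + c = -24
  16a + 4b + c = -50
Solving the system yields a = -4, b = 2, c = 6.
So P(s) = -4s^2 + 2s + 6.
Then P(2) = -6.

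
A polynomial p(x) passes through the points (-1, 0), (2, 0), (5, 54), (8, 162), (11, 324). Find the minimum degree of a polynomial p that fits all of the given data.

2

Forward differences of the values at x = -1, 2, 5, 8, 11:
  p  : 0  0  54  162  324
  Δ  : 0  54  108  162
  Δ^2: 54  54  54
  Δ^3: 0  0
  Δ^4: 0
The second differences are constant (54) and nonzero, while all higher differences vanish, so the minimal degree is 2.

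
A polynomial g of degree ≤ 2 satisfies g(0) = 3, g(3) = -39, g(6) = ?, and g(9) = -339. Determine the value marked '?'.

The 3 known points determine the degree-2 polynomial uniquely.
Write g(t) = at^2 + bt + c. Substituting each data point gives a linear system:
  c = 3
  9a + 3b + c = -39
  81a + 9b + c = -339
Solving the system yields a = -4, b = -2, c = 3.
So g(t) = -4t^2 - 2t + 3.
Then g(6) = -153.

-153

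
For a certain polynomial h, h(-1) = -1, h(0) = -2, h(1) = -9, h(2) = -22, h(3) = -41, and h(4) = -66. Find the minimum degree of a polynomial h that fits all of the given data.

Forward differences of the values at s = -1, 0, 1, 2, 3, 4:
  h  : -1  -2  -9  -22  -41  -66
  Δ  : -1  -7  -13  -19  -25
  Δ^2: -6  -6  -6  -6
  Δ^3: 0  0  0
  Δ^4: 0  0
  Δ^5: 0
The second differences are constant (-6) and nonzero, while all higher differences vanish, so the minimal degree is 2.

2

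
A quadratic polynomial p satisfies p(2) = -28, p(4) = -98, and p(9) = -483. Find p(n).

Write p(n) = an^2 + bn + c. Substituting each data point gives a linear system:
  4a + 2b + c = -28
  16a + 4b + c = -98
  81a + 9b + c = -483
Solving the system yields a = -6, b = 1, c = -6.
So p(n) = -6n^2 + n - 6.
Check: p(2) = -28. ✓

p(n) = -6n^2 + n - 6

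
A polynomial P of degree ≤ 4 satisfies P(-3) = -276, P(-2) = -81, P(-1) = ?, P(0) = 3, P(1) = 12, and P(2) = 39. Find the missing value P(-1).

-12

On equispaced nodes a degree-4 polynomial has vanishing fifth forward difference, so
  - P(-3) + 5·P(-2) - 10·P(-1) + 10·P(0) - 5·P(1) + P(2) = 0.
Substituting the known values and solving for P(-1):
  -10·P(-1) = 120
  P(-1) = -12.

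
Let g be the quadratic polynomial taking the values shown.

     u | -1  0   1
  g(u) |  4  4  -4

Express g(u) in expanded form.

g(u) = -4u^2 - 4u + 4

Write g(u) = au^2 + bu + c. Substituting each data point gives a linear system:
  a - b + c = 4
  c = 4
  a + b + c = -4
Solving the system yields a = -4, b = -4, c = 4.
So g(u) = -4u^2 - 4u + 4.
Check: g(0) = 4. ✓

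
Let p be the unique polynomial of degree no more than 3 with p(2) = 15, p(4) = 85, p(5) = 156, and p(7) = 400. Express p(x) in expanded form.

Using the Lagrange interpolation formula with nodes 2, 4, 5, 7:
  L_0(x) = (x - 4)(x - 5)(x - 7) / -30
  L_1(x) = (x - 2)(x - 5)(x - 7) / 6
  L_2(x) = (x - 2)(x - 4)(x - 7) / -6
  L_3(x) = (x - 2)(x - 4)(x - 5) / 30
Then p(x) = 15·L_0(x) + 85·L_1(x) + 156·L_2(x) + 400·L_3(x).
Expanding and collecting terms gives p(x) = x³ + x² + x + 1.
Check: p(5) = 156. ✓

p(x) = x^3 + x^2 + x + 1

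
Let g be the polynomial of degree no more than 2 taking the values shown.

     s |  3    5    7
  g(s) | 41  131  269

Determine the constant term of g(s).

-4

Write g(s) = as^2 + bs + c. Substituting each data point gives a linear system:
  9a + 3b + c = 41
  25a + 5b + c = 131
  49a + 7b + c = 269
Solving the system yields a = 6, b = -3, c = -4.
So g(s) = 6s^2 - 3s - 4.
The constant term is -4.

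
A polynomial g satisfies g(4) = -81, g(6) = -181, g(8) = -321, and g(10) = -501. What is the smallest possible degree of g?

Forward differences of the values at s = 4, 6, 8, 10:
  g  : -81  -181  -321  -501
  Δ  : -100  -140  -180
  Δ^2: -40  -40
  Δ^3: 0
The second differences are constant (-40) and nonzero, while all higher differences vanish, so the minimal degree is 2.

2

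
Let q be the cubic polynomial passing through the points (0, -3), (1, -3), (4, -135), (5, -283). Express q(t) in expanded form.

q(t) = -3t^3 + 4t^2 - t - 3

Using the Lagrange interpolation formula with nodes 0, 1, 4, 5:
  L_0(t) = (t - 1)(t - 4)(t - 5) / -20
  L_1(t) = t(t - 4)(t - 5) / 12
  L_2(t) = t(t - 1)(t - 5) / -12
  L_3(t) = t(t - 1)(t - 4) / 20
Then q(t) = -3·L_0(t) - 3·L_1(t) - 135·L_2(t) - 283·L_3(t).
Expanding and collecting terms gives q(t) = -3t^3 + 4t^2 - t - 3.
Check: q(0) = -3. ✓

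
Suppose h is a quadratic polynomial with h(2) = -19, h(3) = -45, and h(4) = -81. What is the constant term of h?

3

Write h(s) = as^2 + bs + c. Substituting each data point gives a linear system:
  4a + 2b + c = -19
  9a + 3b + c = -45
  16a + 4b + c = -81
Solving the system yields a = -5, b = -1, c = 3.
So h(s) = -5s^2 - s + 3.
The constant term is 3.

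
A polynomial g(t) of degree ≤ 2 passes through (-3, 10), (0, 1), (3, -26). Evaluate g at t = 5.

-54

Using the Lagrange interpolation formula with nodes -3, 0, 3:
  L_0(t) = t(t - 3) / 18
  L_1(t) = (t + 3)(t - 3) / -9
  L_2(t) = (t + 3)t / 18
Then g(t) = 10·L_0(t) + 1·L_1(t) - 26·L_2(t).
Expanding and collecting terms gives g(t) = -t^2 - 6t + 1.
Evaluating at t = 5: g(5) = -54.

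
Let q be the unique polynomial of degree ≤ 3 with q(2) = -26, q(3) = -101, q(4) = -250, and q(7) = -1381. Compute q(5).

Write q(x) = ax^3 + bx^2 + cx + d. Substituting each data point gives a linear system:
  8a + 4b + 2c + d = -26
  27a + 9b + 3c + d = -101
  64a + 16b + 4c + d = -250
  343a + 49b + 7c + d = -1381
Solving the system yields a = -4, b = -1, c = 6, d = -2.
So q(x) = -4x³ - x² + 6x - 2.
Then q(5) = -497.

-497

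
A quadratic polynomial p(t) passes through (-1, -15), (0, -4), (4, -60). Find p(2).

-12

Write p(t) = at^2 + bt + c. Substituting each data point gives a linear system:
  a - b + c = -15
  c = -4
  16a + 4b + c = -60
Solving the system yields a = -5, b = 6, c = -4.
So p(t) = -5t^2 + 6t - 4.
Then p(2) = -12.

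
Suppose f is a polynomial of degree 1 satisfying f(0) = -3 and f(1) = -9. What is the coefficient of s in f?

-6

Write f(s) = as + b. Substituting each data point gives a linear system:
  b = -3
  a + b = -9
Solving the system yields a = -6, b = -3.
So f(s) = -6s - 3.
The leading coefficient is -6.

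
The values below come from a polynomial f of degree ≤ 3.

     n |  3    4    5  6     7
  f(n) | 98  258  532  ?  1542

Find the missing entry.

On equispaced nodes a degree-3 polynomial has vanishing fourth forward difference, so
  f(3) - 4·f(4) + 6·f(5) - 4·f(6) + f(7) = 0.
Substituting the known values and solving for f(6):
  -4·f(6) = -3800
  f(6) = 950.

950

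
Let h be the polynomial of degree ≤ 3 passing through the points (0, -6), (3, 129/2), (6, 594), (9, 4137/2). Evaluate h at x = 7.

1913/2

Using the Lagrange interpolation formula with nodes 0, 3, 6, 9:
  L_0(x) = (x - 3)(x - 6)(x - 9) / -162
  L_1(x) = x(x - 6)(x - 9) / 54
  L_2(x) = x(x - 3)(x - 9) / -54
  L_3(x) = x(x - 3)(x - 6) / 162
Then h(x) = -6·L_0(x) + 129/2·L_1(x) + 594·L_2(x) + 4137/2·L_3(x).
Expanding and collecting terms gives h(x) = 3x³ - (3/2)x² + x - 6.
Evaluating at x = 7: h(7) = 1913/2.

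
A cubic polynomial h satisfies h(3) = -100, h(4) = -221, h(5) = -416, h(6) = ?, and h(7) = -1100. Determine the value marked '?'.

-703

On equispaced nodes a degree-3 polynomial has vanishing fourth forward difference, so
  h(3) - 4·h(4) + 6·h(5) - 4·h(6) + h(7) = 0.
Substituting the known values and solving for h(6):
  -4·h(6) = 2812
  h(6) = -703.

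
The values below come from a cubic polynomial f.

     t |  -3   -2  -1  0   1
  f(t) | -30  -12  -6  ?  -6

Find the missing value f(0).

-6

The 4 known points determine the degree-3 polynomial uniquely.
Write f(t) = at^3 + bt^2 + ct + d. Substituting each data point gives a linear system:
  -27a + 9b - 3c + d = -30
  -8a + 4b - 2c + d = -12
  -a + b - c + d = -6
  a + b + c + d = -6
Solving the system yields a = 1, b = 0, c = -1, d = -6.
So f(t) = t³ - t - 6.
Then f(0) = -6.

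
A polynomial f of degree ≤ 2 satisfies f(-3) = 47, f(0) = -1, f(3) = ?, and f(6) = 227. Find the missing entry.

On equispaced nodes a degree-2 polynomial has vanishing third forward difference, so
  - f(-3) + 3·f(0) - 3·f(3) + f(6) = 0.
Substituting the known values and solving for f(3):
  -3·f(3) = -177
  f(3) = 59.

59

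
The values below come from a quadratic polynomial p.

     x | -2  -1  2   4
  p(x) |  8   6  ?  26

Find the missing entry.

The 3 known points determine the degree-2 polynomial uniquely.
Write p(x) = ax^2 + bx + c. Substituting each data point gives a linear system:
  4a - 2b + c = 8
  a - b + c = 6
  16a + 4b + c = 26
Solving the system yields a = 1, b = 1, c = 6.
So p(x) = x^2 + x + 6.
Then p(2) = 12.

12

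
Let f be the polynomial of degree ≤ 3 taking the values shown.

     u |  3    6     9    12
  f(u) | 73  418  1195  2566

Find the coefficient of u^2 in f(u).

Write f(u) = au^3 + bu^2 + cu + d. Substituting each data point gives a linear system:
  27a + 9b + 3c + d = 73
  216a + 36b + 6c + d = 418
  729a + 81b + 9c + d = 1195
  1728a + 144b + 12c + d = 2566
Solving the system yields a = 1, b = 6, c = -2, d = -2.
So f(u) = u³ + 6u² - 2u - 2.
The coefficient of u^2 is 6.

6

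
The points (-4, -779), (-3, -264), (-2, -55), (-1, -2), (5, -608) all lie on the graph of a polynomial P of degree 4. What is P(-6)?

-3567

Write P(t) = at^4 + bt^3 + ct^2 + dt + e. Substituting each data point gives a linear system:
  256a - 64b + 16c - 4d + e = -779
  81a - 27b + 9c - 3d + e = -264
  16a - 8b + 4c - 2d + e = -55
  a - b + c - d + e = -2
  625a + 125b + 25c + 5d + e = -608
Solving the system yields a = -2, b = 5, c = 2, d = -6, e = -3.
So P(t) = -2t⁴ + 5t³ + 2t² - 6t - 3.
Then P(-6) = -3567.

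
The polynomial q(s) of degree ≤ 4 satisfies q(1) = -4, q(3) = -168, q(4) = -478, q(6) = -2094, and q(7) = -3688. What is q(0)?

Write q(s) = as^4 + bs^3 + cs^2 + ds + e. Substituting each data point gives a linear system:
  a + b + c + d + e = -4
  81a + 27b + 9c + 3d + e = -168
  256a + 64b + 16c + 4d + e = -478
  1296a + 216b + 36c + 6d + e = -2094
  2401a + 343b + 49c + 7d + e = -3688
Solving the system yields a = -1, b = -4, c = 1, d = 6, e = -6.
So q(s) = -s⁴ - 4s³ + s² + 6s - 6.
Then q(0) = -6.

-6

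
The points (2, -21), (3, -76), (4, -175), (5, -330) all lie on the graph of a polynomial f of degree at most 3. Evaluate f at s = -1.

Write f(s) = as^3 + bs^2 + cs + d. Substituting each data point gives a linear system:
  8a + 4b + 2c + d = -21
  27a + 9b + 3c + d = -76
  64a + 16b + 4c + d = -175
  125a + 25b + 5c + d = -330
Solving the system yields a = -2, b = -4, c = 3, d = 5.
So f(s) = -2s³ - 4s² + 3s + 5.
Then f(-1) = 0.

0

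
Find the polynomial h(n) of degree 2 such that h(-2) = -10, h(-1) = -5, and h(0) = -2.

Using the Lagrange interpolation formula with nodes -2, -1, 0:
  L_0(n) = (n + 1)n / 2
  L_1(n) = (n + 2)n / -1
  L_2(n) = (n + 2)(n + 1) / 2
Then h(n) = -10·L_0(n) - 5·L_1(n) - 2·L_2(n).
Expanding and collecting terms gives h(n) = -n^2 + 2n - 2.
Check: h(0) = -2. ✓

h(n) = -n^2 + 2n - 2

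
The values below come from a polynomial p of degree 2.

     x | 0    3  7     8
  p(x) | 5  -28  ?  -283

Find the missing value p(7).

The 3 known points determine the degree-2 polynomial uniquely.
Write p(x) = ax^2 + bx + c. Substituting each data point gives a linear system:
  c = 5
  9a + 3b + c = -28
  64a + 8b + c = -283
Solving the system yields a = -5, b = 4, c = 5.
So p(x) = -5x^2 + 4x + 5.
Then p(7) = -212.

-212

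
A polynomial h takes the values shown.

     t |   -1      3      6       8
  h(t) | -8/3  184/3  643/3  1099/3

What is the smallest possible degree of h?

2

Divided differences on the nodes -1, 3, 6, 8:
  order 0: -8/3  184/3  643/3  1099/3
  order 1: 16  51  76
  order 2: 5  5
  order 3: 0
The order-2 divided differences are all 5 (nonzero) and every higher order vanishes, so the data lies on a polynomial of degree exactly 2.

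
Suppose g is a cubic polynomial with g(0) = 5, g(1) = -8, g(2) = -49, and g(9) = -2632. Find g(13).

Write g(t) = at^3 + bt^2 + ct + d. Substituting each data point gives a linear system:
  d = 5
  a + b + c + d = -8
  8a + 4b + 2c + d = -49
  729a + 81b + 9c + d = -2632
Solving the system yields a = -3, b = -5, c = -5, d = 5.
So g(t) = -3t³ - 5t² - 5t + 5.
Then g(13) = -7496.

-7496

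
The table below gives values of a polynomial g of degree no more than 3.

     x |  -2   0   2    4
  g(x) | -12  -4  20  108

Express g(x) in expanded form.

Using the Lagrange interpolation formula with nodes -2, 0, 2, 4:
  L_0(x) = x(x - 2)(x - 4) / -48
  L_1(x) = (x + 2)(x - 2)(x - 4) / 16
  L_2(x) = (x + 2)x(x - 4) / -16
  L_3(x) = (x + 2)x(x - 2) / 48
Then g(x) = -12·L_0(x) - 4·L_1(x) + 20·L_2(x) + 108·L_3(x).
Expanding and collecting terms gives g(x) = x³ + 2x² + 4x - 4.
Check: g(2) = 20. ✓

g(x) = x^3 + 2x^2 + 4x - 4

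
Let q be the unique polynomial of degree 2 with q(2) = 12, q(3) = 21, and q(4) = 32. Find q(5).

45

Forward differences of the values at u = 2, 3, 4:
  q  : 12  21  32
  Δ  : 9  11
  Δ^2: 2
The second differences are constant, confirming degree 2.
Interpolating (Newton forward form) and evaluating at u = 5 gives q(5) = 45.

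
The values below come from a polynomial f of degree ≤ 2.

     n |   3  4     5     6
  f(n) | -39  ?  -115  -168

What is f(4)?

-72

The 3 known points determine the degree-2 polynomial uniquely.
Write f(n) = an^2 + bn + c. Substituting each data point gives a linear system:
  9a + 3b + c = -39
  25a + 5b + c = -115
  36a + 6b + c = -168
Solving the system yields a = -5, b = 2, c = 0.
So f(n) = -5n² + 2n.
Then f(4) = -72.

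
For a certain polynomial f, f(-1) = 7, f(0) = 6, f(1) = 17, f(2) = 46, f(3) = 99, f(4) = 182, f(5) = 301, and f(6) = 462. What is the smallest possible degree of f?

3

Forward differences of the values at u = -1, 0, 1, 2, 3, 4, 5, 6:
  f  : 7  6  17  46  99  182  301  462
  Δ  : -1  11  29  53  83  119  161
  Δ^2: 12  18  24  30  36  42
  Δ^3: 6  6  6  6  6
  Δ^4: 0  0  0  0
  Δ^5: 0  0  0
  Δ^6: 0  0
  Δ^7: 0
The third differences are constant (6) and nonzero, while all higher differences vanish, so the minimal degree is 3.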